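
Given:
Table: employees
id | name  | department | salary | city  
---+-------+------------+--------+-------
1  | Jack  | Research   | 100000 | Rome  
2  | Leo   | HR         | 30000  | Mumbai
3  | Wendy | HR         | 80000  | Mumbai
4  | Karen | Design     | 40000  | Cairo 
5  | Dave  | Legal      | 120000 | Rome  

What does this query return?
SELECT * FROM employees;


SELECT * returns all 5 rows with all columns

5 rows:
1, Jack, Research, 100000, Rome
2, Leo, HR, 30000, Mumbai
3, Wendy, HR, 80000, Mumbai
4, Karen, Design, 40000, Cairo
5, Dave, Legal, 120000, Rome


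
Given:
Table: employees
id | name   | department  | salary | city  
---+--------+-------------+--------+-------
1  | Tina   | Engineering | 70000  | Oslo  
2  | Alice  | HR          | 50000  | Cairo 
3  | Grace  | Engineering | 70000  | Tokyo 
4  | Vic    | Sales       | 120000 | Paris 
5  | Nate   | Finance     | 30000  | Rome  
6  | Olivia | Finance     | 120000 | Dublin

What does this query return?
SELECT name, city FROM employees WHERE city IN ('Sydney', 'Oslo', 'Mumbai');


Filtering: city IN ('Sydney', 'Oslo', 'Mumbai')
Matching: 1 rows

1 rows:
Tina, Oslo


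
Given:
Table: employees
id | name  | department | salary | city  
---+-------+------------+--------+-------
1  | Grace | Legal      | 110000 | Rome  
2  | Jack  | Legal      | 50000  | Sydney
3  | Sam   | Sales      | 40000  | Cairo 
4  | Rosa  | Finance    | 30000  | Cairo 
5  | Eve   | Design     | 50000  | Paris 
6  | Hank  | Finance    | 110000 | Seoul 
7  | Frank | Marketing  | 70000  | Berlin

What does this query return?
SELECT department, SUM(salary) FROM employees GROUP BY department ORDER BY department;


Summing salary within each department:
  Design: 50000 = 50000
  Finance: 30000 + 110000 = 140000
  Legal: 110000 + 50000 = 160000
  Marketing: 70000 = 70000
  Sales: 40000 = 40000


5 groups:
Design, 50000
Finance, 140000
Legal, 160000
Marketing, 70000
Sales, 40000


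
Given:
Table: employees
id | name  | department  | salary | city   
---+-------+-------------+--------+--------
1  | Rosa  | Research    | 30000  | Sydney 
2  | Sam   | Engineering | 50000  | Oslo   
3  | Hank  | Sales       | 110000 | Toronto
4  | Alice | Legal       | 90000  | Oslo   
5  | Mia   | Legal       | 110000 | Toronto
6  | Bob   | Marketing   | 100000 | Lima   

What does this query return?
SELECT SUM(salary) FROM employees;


SUM(salary) = 30000 + 50000 + 110000 + 90000 + 110000 + 100000 = 490000

490000


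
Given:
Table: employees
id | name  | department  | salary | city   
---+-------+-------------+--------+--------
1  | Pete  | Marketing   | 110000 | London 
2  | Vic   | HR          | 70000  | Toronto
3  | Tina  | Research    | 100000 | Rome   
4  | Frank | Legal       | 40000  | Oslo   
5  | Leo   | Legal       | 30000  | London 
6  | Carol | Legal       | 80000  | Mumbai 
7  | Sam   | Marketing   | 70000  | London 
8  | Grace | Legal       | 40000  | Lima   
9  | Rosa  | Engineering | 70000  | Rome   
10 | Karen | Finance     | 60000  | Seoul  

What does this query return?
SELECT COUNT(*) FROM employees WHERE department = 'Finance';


Counting rows where department = 'Finance'
  Karen -> MATCH


1


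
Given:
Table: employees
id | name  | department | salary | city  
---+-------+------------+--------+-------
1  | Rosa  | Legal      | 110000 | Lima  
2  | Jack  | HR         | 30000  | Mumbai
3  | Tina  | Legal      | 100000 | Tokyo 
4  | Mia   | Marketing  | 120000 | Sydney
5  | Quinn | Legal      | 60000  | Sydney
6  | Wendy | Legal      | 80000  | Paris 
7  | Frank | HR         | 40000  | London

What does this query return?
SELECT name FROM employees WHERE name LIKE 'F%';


LIKE 'F%' matches names starting with 'F'
Matching: 1

1 rows:
Frank


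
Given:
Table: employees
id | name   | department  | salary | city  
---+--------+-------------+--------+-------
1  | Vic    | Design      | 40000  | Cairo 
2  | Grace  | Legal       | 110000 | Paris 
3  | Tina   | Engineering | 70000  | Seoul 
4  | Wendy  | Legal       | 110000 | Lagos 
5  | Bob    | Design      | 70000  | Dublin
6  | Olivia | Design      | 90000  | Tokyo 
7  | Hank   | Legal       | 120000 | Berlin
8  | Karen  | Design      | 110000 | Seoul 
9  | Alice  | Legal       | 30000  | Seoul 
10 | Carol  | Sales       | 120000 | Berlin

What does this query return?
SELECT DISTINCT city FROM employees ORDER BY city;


All 'city' values (row order): Cairo, Paris, Seoul, Lagos, Dublin, Tokyo, Berlin, Seoul, Seoul, Berlin
Removing duplicates leaves 7 unique value(s).

7 values:
Berlin
Cairo
Dublin
Lagos
Paris
Seoul
Tokyo


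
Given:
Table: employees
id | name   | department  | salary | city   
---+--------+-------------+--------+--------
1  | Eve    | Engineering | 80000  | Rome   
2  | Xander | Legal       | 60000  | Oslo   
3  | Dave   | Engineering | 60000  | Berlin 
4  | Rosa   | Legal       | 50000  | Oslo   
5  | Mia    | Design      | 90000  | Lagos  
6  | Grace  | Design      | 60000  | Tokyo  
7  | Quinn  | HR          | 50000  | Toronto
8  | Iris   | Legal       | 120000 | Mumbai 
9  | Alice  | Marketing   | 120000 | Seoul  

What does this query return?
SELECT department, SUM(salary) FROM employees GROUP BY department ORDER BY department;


Summing salary within each department:
  Design: 90000 + 60000 = 150000
  Engineering: 80000 + 60000 = 140000
  HR: 50000 = 50000
  Legal: 60000 + 50000 + 120000 = 230000
  Marketing: 120000 = 120000


5 groups:
Design, 150000
Engineering, 140000
HR, 50000
Legal, 230000
Marketing, 120000


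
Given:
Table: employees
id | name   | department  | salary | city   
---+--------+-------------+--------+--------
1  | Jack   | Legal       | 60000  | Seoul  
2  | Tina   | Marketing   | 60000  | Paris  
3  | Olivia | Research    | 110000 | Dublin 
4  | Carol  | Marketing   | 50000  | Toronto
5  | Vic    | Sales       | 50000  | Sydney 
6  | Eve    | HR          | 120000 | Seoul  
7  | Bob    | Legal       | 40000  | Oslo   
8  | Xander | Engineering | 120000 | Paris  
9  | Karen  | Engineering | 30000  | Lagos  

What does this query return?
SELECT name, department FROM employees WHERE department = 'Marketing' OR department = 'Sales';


Filtering: department = 'Marketing' OR 'Sales'
Matching: 3 rows

3 rows:
Tina, Marketing
Carol, Marketing
Vic, Sales


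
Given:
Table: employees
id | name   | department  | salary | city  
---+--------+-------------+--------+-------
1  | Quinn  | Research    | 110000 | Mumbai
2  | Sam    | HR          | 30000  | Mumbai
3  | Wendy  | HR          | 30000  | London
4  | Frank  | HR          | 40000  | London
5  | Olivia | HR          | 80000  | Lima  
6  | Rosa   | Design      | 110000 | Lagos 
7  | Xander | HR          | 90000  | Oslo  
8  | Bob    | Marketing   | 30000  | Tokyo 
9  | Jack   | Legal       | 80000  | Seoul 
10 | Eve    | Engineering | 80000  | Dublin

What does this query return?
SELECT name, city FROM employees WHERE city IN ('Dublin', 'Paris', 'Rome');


Filtering: city IN ('Dublin', 'Paris', 'Rome')
Matching: 1 rows

1 rows:
Eve, Dublin


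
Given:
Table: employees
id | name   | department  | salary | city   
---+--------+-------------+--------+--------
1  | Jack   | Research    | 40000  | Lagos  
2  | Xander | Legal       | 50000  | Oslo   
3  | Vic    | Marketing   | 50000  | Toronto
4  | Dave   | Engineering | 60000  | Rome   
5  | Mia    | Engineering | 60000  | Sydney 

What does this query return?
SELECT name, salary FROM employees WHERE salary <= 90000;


Filtering: salary <= 90000
Matching: 5 rows

5 rows:
Jack, 40000
Xander, 50000
Vic, 50000
Dave, 60000
Mia, 60000


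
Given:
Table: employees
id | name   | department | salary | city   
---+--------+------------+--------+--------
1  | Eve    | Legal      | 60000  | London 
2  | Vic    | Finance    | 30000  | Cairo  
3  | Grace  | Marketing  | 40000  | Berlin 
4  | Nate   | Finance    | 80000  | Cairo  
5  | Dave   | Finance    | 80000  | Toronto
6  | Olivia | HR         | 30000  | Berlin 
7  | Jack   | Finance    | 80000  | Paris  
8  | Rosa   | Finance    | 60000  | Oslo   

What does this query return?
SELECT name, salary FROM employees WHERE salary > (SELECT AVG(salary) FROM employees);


Subquery: AVG(salary) = 57500.0
Filtering: salary > 57500.0
  Eve (60000) -> MATCH
  Nate (80000) -> MATCH
  Dave (80000) -> MATCH
  Jack (80000) -> MATCH
  Rosa (60000) -> MATCH


5 rows:
Eve, 60000
Nate, 80000
Dave, 80000
Jack, 80000
Rosa, 60000


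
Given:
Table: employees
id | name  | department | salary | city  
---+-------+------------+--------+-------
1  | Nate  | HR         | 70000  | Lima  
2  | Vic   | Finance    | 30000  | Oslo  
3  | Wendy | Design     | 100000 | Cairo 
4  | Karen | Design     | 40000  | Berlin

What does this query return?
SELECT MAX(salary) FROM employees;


Salaries: 70000, 30000, 100000, 40000
MAX = 100000

100000


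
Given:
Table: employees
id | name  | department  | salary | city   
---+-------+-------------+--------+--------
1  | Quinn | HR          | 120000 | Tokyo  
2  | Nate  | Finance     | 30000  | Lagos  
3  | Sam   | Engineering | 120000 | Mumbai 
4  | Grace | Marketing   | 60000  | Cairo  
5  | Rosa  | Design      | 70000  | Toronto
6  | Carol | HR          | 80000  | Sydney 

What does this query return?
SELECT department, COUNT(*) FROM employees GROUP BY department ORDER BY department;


Assigning each row to its department group:
  Quinn -> HR
  Nate -> Finance
  Sam -> Engineering
  Grace -> Marketing
  Rosa -> Design
  Carol -> HR


5 groups:
Design, 1
Engineering, 1
Finance, 1
HR, 2
Marketing, 1


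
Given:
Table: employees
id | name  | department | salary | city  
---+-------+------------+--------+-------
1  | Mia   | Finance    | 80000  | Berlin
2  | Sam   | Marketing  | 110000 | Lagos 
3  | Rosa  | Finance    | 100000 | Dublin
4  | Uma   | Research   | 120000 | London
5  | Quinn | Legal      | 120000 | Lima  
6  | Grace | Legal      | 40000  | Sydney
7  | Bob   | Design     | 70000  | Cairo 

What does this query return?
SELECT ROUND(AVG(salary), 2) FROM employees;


SUM(salary) = 640000
COUNT = 7
ROUND(AVG, 2) = ROUND(640000 / 7, 2) = 91428.57

91428.57


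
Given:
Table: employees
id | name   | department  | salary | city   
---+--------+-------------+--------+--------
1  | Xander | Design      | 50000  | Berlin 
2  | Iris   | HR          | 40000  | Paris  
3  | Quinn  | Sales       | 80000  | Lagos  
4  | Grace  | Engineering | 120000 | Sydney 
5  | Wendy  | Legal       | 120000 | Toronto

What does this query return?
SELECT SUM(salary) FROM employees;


SUM(salary) = 50000 + 40000 + 80000 + 120000 + 120000 = 410000

410000


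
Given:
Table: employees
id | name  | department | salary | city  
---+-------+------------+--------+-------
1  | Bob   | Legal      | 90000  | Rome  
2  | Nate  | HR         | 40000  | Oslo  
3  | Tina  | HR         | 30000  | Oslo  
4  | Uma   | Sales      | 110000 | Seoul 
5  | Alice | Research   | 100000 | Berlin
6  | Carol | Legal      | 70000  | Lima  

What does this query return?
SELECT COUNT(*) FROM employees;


COUNT(*) counts all rows

6


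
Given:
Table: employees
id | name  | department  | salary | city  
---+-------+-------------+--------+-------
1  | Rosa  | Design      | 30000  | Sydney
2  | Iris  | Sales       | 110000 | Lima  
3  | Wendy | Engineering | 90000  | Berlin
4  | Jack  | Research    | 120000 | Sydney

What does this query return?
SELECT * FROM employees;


SELECT * returns all 4 rows with all columns

4 rows:
1, Rosa, Design, 30000, Sydney
2, Iris, Sales, 110000, Lima
3, Wendy, Engineering, 90000, Berlin
4, Jack, Research, 120000, Sydney


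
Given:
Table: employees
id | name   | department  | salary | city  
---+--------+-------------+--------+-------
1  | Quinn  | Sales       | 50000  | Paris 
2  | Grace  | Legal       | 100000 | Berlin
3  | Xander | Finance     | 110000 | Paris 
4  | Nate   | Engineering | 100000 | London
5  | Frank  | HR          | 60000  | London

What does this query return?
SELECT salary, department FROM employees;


Projecting columns: salary, department

5 rows:
50000, Sales
100000, Legal
110000, Finance
100000, Engineering
60000, HR


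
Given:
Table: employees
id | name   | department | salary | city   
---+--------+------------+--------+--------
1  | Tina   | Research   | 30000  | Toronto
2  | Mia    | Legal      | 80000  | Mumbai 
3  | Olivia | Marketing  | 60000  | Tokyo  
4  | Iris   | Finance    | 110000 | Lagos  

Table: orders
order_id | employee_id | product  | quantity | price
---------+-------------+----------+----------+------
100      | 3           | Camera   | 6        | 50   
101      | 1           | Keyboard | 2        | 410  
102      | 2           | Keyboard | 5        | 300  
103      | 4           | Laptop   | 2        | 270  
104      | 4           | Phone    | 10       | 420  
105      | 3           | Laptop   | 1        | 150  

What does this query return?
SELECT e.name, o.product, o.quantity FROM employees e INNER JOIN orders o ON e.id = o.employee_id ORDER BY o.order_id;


Joining employees.id = orders.employee_id:
  employee Olivia (id=3) -> order Camera
  employee Tina (id=1) -> order Keyboard
  employee Mia (id=2) -> order Keyboard
  employee Iris (id=4) -> order Laptop
  employee Iris (id=4) -> order Phone
  employee Olivia (id=3) -> order Laptop


6 rows:
Olivia, Camera, 6
Tina, Keyboard, 2
Mia, Keyboard, 5
Iris, Laptop, 2
Iris, Phone, 10
Olivia, Laptop, 1


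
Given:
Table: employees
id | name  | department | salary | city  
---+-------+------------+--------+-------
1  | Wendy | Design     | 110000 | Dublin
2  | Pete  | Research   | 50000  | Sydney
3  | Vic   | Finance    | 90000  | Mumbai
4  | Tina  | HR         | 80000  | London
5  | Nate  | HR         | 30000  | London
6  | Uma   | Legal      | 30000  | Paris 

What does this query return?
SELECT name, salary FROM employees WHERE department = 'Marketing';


Filtering: department = 'Marketing'
Matching rows: 0

Empty result set (0 rows)


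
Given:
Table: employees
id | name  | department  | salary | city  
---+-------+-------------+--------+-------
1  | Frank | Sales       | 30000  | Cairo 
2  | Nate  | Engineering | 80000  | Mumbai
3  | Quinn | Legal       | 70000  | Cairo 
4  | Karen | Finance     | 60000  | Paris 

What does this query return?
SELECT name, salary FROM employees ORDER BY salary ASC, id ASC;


Sorting by salary ASC, then id ASC for ties

4 rows:
Frank, 30000
Karen, 60000
Quinn, 70000
Nate, 80000


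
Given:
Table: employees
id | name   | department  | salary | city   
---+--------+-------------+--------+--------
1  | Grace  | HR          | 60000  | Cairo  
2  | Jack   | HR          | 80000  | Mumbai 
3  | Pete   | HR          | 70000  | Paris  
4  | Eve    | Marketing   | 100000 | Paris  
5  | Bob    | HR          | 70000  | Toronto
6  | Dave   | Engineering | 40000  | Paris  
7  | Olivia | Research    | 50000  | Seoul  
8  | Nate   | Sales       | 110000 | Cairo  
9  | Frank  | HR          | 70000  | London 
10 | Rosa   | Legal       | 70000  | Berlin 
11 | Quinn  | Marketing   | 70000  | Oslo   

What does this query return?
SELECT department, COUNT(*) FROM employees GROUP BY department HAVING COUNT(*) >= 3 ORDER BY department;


Groups with count >= 3:
  HR: 5 -> PASS
  Engineering: 1 -> filtered out
  Legal: 1 -> filtered out
  Marketing: 2 -> filtered out
  Research: 1 -> filtered out
  Sales: 1 -> filtered out


1 groups:
HR, 5


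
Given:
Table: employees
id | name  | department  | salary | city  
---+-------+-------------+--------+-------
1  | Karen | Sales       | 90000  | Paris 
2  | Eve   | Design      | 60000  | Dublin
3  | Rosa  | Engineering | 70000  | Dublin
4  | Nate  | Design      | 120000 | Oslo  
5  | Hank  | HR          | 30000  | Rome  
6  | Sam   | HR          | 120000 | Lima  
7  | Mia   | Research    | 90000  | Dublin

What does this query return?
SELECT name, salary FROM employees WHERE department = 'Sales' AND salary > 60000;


Filtering: department = 'Sales' AND salary > 60000
Matching: 1 rows

1 rows:
Karen, 90000


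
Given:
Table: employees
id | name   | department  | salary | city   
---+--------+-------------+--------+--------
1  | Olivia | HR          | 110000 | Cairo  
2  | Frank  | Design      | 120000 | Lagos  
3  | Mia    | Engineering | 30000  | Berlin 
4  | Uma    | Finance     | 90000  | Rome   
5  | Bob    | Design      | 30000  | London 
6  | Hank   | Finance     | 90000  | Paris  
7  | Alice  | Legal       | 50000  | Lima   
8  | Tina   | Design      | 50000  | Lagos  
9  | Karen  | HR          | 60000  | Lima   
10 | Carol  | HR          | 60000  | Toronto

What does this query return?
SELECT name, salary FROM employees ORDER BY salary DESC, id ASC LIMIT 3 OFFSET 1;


Sort by salary DESC (id ASC tiebreak), then skip 1 and take 3
Rows 2 through 4

3 rows:
Olivia, 110000
Uma, 90000
Hank, 90000


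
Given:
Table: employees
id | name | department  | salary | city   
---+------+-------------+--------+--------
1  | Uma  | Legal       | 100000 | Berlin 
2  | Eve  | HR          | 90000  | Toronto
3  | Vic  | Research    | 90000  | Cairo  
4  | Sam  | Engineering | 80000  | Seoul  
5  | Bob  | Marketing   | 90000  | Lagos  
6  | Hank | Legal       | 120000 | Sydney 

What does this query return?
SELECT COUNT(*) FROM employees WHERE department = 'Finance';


Counting rows where department = 'Finance'


0


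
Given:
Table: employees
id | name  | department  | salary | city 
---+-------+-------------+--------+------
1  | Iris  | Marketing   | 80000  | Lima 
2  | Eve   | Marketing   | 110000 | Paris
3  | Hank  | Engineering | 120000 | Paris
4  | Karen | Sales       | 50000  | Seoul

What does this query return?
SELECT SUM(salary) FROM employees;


SUM(salary) = 80000 + 110000 + 120000 + 50000 = 360000

360000


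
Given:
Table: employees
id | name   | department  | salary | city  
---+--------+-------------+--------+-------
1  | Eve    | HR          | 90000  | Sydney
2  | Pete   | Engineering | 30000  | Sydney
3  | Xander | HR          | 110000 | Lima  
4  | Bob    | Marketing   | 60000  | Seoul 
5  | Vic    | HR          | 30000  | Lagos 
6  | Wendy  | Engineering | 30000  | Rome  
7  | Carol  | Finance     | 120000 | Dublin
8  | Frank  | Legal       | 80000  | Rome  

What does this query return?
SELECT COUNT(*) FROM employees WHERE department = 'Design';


Counting rows where department = 'Design'


0


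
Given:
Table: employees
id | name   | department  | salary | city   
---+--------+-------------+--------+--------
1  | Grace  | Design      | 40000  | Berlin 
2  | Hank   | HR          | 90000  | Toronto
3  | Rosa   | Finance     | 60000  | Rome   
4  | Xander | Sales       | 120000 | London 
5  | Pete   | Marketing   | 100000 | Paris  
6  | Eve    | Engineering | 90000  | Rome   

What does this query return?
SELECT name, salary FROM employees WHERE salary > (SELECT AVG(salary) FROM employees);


Subquery: AVG(salary) = 83333.33
Filtering: salary > 83333.33
  Hank (90000) -> MATCH
  Xander (120000) -> MATCH
  Pete (100000) -> MATCH
  Eve (90000) -> MATCH


4 rows:
Hank, 90000
Xander, 120000
Pete, 100000
Eve, 90000


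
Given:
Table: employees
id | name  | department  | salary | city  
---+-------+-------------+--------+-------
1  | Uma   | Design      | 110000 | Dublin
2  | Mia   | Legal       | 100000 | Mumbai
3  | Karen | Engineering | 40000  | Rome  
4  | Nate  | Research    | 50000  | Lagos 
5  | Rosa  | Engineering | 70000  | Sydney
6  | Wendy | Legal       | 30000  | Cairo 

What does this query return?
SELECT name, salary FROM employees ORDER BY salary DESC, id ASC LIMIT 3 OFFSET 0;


Sort by salary DESC (id ASC tiebreak), then skip 0 and take 3
Rows 1 through 3

3 rows:
Uma, 110000
Mia, 100000
Rosa, 70000


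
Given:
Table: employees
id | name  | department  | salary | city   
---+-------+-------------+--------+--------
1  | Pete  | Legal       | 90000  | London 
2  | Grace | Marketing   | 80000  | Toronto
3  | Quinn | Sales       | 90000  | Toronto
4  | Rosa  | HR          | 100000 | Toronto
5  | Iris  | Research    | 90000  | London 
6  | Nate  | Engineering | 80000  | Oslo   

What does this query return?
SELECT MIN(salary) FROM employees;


Salaries: 90000, 80000, 90000, 100000, 90000, 80000
MIN = 80000

80000


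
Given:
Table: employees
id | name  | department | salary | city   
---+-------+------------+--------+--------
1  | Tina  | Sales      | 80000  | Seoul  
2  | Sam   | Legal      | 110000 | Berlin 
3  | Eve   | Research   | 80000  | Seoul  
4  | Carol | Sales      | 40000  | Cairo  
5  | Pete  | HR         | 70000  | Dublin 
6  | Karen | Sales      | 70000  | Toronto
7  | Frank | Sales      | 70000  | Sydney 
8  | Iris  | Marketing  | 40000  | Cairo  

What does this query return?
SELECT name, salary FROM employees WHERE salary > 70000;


Filtering: salary > 70000
Matching: 3 rows

3 rows:
Tina, 80000
Sam, 110000
Eve, 80000


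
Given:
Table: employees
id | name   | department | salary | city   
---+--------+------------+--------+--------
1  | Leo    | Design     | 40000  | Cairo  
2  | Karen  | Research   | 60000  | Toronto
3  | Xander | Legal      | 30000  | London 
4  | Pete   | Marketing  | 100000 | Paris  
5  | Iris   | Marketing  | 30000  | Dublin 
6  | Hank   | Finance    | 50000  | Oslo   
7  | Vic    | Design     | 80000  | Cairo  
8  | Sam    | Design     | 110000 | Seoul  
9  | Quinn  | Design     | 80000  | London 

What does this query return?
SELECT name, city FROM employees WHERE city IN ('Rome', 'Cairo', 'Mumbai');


Filtering: city IN ('Rome', 'Cairo', 'Mumbai')
Matching: 2 rows

2 rows:
Leo, Cairo
Vic, Cairo


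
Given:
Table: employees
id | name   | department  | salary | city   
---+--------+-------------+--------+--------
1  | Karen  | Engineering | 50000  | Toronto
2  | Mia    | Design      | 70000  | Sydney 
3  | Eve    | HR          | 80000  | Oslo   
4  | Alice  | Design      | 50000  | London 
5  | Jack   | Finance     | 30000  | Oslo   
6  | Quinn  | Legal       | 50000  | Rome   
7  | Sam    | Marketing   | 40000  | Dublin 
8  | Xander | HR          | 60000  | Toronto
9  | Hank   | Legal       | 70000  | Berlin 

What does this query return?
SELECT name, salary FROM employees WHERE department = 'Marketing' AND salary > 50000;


Filtering: department = 'Marketing' AND salary > 50000
Matching: 0 rows

Empty result set (0 rows)


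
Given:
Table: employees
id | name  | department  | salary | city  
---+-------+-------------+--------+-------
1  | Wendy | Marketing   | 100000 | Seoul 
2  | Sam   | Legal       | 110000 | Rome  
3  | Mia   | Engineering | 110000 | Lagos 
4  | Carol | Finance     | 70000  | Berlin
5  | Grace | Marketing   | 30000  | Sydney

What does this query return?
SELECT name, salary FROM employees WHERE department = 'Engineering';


Filtering: department = 'Engineering'
Matching rows: 1

1 rows:
Mia, 110000


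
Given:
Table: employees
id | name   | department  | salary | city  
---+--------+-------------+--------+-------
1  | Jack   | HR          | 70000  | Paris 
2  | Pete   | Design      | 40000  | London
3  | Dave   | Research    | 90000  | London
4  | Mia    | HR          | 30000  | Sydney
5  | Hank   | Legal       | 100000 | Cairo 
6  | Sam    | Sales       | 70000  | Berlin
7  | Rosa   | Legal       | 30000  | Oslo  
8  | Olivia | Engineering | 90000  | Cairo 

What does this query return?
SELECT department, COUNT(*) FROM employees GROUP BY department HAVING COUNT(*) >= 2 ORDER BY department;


Groups with count >= 2:
  HR: 2 -> PASS
  Legal: 2 -> PASS
  Design: 1 -> filtered out
  Engineering: 1 -> filtered out
  Research: 1 -> filtered out
  Sales: 1 -> filtered out


2 groups:
HR, 2
Legal, 2


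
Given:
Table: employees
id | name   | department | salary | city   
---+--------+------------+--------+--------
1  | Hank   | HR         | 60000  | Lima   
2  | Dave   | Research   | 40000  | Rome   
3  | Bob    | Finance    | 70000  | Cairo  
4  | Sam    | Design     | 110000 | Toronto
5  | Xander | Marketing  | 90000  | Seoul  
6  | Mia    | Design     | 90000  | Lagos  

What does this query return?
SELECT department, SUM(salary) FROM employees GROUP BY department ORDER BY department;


Summing salary within each department:
  Design: 110000 + 90000 = 200000
  Finance: 70000 = 70000
  HR: 60000 = 60000
  Marketing: 90000 = 90000
  Research: 40000 = 40000


5 groups:
Design, 200000
Finance, 70000
HR, 60000
Marketing, 90000
Research, 40000


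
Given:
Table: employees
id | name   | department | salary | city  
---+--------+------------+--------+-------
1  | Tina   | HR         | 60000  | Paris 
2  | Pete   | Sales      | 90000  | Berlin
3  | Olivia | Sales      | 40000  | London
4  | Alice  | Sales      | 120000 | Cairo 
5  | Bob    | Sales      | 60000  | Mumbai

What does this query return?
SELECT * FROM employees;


SELECT * returns all 5 rows with all columns

5 rows:
1, Tina, HR, 60000, Paris
2, Pete, Sales, 90000, Berlin
3, Olivia, Sales, 40000, London
4, Alice, Sales, 120000, Cairo
5, Bob, Sales, 60000, Mumbai


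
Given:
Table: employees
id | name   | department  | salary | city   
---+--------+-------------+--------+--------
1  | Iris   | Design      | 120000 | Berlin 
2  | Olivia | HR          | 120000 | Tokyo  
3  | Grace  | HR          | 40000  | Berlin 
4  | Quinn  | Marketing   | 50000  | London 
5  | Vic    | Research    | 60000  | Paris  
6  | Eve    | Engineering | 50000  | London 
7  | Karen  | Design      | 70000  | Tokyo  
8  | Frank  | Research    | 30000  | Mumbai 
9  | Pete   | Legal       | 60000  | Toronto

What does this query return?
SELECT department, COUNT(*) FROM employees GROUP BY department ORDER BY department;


Assigning each row to its department group:
  Iris -> Design
  Olivia -> HR
  Grace -> HR
  Quinn -> Marketing
  Vic -> Research
  Eve -> Engineering
  Karen -> Design
  Frank -> Research
  Pete -> Legal


6 groups:
Design, 2
Engineering, 1
HR, 2
Legal, 1
Marketing, 1
Research, 2


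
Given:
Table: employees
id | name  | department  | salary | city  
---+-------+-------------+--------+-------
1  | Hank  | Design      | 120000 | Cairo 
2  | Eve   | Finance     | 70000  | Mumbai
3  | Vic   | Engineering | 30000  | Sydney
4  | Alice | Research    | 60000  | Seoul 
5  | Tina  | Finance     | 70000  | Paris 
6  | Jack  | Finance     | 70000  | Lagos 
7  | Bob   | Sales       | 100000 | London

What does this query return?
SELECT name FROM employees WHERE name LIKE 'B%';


LIKE 'B%' matches names starting with 'B'
Matching: 1

1 rows:
Bob


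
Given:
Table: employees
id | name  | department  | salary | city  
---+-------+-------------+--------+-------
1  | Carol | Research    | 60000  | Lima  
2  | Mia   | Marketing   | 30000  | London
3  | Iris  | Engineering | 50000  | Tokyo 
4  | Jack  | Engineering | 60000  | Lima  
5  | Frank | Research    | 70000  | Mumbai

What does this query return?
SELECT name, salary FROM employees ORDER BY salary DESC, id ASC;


Sorting by salary DESC, then id ASC for ties

5 rows:
Frank, 70000
Carol, 60000
Jack, 60000
Iris, 50000
Mia, 30000


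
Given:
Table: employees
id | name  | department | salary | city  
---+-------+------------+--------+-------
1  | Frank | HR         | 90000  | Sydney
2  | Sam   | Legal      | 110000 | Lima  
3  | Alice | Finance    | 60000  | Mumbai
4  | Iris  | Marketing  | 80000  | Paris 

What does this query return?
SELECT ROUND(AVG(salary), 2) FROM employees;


SUM(salary) = 340000
COUNT = 4
ROUND(AVG, 2) = ROUND(340000 / 4, 2) = 85000.0

85000.0


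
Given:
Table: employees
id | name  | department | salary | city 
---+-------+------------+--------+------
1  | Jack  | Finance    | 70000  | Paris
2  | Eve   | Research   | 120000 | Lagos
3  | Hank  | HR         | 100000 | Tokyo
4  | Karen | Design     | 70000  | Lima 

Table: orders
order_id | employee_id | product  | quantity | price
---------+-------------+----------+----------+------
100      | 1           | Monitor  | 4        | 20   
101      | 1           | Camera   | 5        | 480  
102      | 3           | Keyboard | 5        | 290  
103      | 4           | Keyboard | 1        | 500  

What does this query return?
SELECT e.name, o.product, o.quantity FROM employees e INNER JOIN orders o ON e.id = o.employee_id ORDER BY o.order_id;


Joining employees.id = orders.employee_id:
  employee Jack (id=1) -> order Monitor
  employee Jack (id=1) -> order Camera
  employee Hank (id=3) -> order Keyboard
  employee Karen (id=4) -> order Keyboard


4 rows:
Jack, Monitor, 4
Jack, Camera, 5
Hank, Keyboard, 5
Karen, Keyboard, 1


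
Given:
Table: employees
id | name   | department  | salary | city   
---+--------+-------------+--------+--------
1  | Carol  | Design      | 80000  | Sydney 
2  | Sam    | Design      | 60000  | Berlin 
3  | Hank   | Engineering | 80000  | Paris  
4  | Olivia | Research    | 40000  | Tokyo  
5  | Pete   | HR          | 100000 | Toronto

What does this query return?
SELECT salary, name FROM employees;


Projecting columns: salary, name

5 rows:
80000, Carol
60000, Sam
80000, Hank
40000, Olivia
100000, Pete


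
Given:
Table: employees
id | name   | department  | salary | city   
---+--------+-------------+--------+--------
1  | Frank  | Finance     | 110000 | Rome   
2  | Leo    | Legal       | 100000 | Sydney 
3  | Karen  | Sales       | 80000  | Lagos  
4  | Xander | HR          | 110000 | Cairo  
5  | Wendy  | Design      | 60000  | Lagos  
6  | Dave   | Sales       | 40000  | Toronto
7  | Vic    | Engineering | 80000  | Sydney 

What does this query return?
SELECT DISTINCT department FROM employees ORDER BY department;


All 'department' values (row order): Finance, Legal, Sales, HR, Design, Sales, Engineering
Removing duplicates leaves 6 unique value(s).

6 values:
Design
Engineering
Finance
HR
Legal
Sales


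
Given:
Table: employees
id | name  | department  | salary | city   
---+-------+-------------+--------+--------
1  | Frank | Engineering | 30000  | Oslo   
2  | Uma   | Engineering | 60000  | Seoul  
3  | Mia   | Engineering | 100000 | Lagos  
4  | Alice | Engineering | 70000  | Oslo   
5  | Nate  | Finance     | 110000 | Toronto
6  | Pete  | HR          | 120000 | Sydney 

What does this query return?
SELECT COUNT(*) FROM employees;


COUNT(*) counts all rows

6


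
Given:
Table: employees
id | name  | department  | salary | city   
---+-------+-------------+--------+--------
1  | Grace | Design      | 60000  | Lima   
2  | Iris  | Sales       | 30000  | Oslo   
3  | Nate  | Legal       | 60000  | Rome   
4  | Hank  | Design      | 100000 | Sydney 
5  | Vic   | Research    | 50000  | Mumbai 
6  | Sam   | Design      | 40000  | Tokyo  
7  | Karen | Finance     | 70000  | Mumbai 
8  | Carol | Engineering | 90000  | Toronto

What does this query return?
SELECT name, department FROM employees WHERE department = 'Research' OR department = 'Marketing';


Filtering: department = 'Research' OR 'Marketing'
Matching: 1 rows

1 rows:
Vic, Research


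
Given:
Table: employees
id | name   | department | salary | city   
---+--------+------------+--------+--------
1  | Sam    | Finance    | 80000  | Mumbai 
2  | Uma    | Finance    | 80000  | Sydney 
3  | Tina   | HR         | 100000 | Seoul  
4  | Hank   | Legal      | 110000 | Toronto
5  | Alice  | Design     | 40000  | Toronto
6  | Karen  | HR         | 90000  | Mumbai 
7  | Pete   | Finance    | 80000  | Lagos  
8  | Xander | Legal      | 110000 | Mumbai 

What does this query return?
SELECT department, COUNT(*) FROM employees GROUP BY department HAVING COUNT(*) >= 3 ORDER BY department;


Groups with count >= 3:
  Finance: 3 -> PASS
  Design: 1 -> filtered out
  HR: 2 -> filtered out
  Legal: 2 -> filtered out


1 groups:
Finance, 3


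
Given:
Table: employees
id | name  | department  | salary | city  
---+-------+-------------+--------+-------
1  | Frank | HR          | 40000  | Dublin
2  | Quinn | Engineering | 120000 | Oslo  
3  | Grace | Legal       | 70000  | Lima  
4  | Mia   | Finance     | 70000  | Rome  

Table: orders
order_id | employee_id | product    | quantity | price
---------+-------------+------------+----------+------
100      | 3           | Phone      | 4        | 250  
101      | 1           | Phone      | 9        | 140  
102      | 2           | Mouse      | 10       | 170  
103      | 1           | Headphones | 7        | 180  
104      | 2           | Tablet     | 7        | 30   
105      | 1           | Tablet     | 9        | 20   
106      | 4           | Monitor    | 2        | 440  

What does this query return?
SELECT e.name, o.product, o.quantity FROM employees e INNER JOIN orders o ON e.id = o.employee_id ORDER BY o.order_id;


Joining employees.id = orders.employee_id:
  employee Grace (id=3) -> order Phone
  employee Frank (id=1) -> order Phone
  employee Quinn (id=2) -> order Mouse
  employee Frank (id=1) -> order Headphones
  employee Quinn (id=2) -> order Tablet
  employee Frank (id=1) -> order Tablet
  employee Mia (id=4) -> order Monitor


7 rows:
Grace, Phone, 4
Frank, Phone, 9
Quinn, Mouse, 10
Frank, Headphones, 7
Quinn, Tablet, 7
Frank, Tablet, 9
Mia, Monitor, 2


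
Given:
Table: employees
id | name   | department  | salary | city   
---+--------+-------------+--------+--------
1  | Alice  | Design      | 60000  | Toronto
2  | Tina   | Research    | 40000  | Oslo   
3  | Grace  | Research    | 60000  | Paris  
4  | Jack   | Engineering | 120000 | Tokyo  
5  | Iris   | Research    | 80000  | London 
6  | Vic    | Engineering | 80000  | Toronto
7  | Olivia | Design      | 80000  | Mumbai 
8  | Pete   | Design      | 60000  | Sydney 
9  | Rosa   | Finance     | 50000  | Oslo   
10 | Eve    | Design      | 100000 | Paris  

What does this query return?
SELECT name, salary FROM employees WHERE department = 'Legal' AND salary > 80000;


Filtering: department = 'Legal' AND salary > 80000
Matching: 0 rows

Empty result set (0 rows)


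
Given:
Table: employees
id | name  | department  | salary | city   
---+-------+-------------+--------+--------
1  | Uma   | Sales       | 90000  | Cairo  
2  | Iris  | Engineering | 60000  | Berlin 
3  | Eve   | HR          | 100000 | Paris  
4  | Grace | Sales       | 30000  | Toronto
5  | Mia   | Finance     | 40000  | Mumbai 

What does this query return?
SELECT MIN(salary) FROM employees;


Salaries: 90000, 60000, 100000, 30000, 40000
MIN = 30000

30000


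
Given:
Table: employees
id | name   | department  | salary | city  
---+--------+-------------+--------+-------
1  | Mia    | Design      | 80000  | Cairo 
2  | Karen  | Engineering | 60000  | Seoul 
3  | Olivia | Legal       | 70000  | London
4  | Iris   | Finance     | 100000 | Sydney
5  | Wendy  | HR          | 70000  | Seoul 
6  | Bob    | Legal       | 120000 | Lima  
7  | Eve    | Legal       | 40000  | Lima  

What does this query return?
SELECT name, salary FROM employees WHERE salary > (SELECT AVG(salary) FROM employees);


Subquery: AVG(salary) = 77142.86
Filtering: salary > 77142.86
  Mia (80000) -> MATCH
  Iris (100000) -> MATCH
  Bob (120000) -> MATCH


3 rows:
Mia, 80000
Iris, 100000
Bob, 120000


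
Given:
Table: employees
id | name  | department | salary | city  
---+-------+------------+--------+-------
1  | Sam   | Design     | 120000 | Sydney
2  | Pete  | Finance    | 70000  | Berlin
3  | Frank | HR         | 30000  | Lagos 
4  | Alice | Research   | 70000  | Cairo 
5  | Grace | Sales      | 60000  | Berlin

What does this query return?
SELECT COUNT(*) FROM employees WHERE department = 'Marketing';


Counting rows where department = 'Marketing'


0


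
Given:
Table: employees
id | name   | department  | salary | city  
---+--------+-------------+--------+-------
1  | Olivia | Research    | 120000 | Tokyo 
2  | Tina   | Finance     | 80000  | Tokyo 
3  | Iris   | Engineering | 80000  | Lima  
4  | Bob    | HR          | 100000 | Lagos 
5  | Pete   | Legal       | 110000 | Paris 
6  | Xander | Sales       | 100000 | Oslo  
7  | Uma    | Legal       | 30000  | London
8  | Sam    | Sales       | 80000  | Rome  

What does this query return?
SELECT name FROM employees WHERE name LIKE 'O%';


LIKE 'O%' matches names starting with 'O'
Matching: 1

1 rows:
Olivia


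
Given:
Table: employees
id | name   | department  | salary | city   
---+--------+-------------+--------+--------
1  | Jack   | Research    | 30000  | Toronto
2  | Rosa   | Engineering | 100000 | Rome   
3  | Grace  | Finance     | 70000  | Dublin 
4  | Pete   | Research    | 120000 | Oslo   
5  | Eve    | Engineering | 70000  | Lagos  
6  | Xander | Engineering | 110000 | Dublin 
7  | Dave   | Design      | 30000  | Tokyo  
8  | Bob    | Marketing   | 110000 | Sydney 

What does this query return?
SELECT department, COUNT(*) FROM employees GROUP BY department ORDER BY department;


Assigning each row to its department group:
  Jack -> Research
  Rosa -> Engineering
  Grace -> Finance
  Pete -> Research
  Eve -> Engineering
  Xander -> Engineering
  Dave -> Design
  Bob -> Marketing


5 groups:
Design, 1
Engineering, 3
Finance, 1
Marketing, 1
Research, 2


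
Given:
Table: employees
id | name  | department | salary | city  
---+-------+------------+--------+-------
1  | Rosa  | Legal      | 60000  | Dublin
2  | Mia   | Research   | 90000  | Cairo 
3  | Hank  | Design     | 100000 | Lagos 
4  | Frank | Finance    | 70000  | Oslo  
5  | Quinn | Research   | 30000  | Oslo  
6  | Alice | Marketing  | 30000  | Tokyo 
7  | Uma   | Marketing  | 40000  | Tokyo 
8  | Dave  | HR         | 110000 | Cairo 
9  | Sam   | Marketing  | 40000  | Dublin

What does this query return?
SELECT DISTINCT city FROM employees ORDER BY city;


All 'city' values (row order): Dublin, Cairo, Lagos, Oslo, Oslo, Tokyo, Tokyo, Cairo, Dublin
Removing duplicates leaves 5 unique value(s).

5 values:
Cairo
Dublin
Lagos
Oslo
Tokyo


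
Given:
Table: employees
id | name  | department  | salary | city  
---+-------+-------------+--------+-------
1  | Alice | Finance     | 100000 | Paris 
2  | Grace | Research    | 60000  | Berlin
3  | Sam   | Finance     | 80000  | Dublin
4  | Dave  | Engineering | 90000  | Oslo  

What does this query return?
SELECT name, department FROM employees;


Projecting columns: name, department

4 rows:
Alice, Finance
Grace, Research
Sam, Finance
Dave, Engineering


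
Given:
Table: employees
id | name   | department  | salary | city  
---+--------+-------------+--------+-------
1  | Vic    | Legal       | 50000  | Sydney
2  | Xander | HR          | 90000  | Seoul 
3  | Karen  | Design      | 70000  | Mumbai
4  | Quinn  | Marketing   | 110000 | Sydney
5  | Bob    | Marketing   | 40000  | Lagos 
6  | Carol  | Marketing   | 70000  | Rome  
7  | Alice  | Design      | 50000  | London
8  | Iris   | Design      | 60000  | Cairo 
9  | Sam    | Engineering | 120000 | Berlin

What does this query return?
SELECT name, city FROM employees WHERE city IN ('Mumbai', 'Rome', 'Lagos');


Filtering: city IN ('Mumbai', 'Rome', 'Lagos')
Matching: 3 rows

3 rows:
Karen, Mumbai
Bob, Lagos
Carol, Rome


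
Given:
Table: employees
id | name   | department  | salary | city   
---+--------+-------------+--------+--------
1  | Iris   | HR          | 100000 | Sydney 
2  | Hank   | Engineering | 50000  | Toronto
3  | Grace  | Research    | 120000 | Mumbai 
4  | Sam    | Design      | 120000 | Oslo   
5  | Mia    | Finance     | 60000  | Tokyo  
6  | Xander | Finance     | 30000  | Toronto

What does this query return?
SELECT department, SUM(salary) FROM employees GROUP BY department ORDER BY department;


Summing salary within each department:
  Design: 120000 = 120000
  Engineering: 50000 = 50000
  Finance: 60000 + 30000 = 90000
  HR: 100000 = 100000
  Research: 120000 = 120000


5 groups:
Design, 120000
Engineering, 50000
Finance, 90000
HR, 100000
Research, 120000


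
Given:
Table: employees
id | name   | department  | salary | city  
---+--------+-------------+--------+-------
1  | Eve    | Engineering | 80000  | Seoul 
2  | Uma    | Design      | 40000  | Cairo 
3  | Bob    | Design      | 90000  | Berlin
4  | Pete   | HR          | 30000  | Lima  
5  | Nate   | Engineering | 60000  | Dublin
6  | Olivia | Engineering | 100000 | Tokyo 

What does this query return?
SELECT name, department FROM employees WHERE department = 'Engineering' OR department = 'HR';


Filtering: department = 'Engineering' OR 'HR'
Matching: 4 rows

4 rows:
Eve, Engineering
Pete, HR
Nate, Engineering
Olivia, Engineering
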